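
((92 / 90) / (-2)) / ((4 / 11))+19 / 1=3167 / 180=17.59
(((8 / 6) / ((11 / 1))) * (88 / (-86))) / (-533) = 16 / 68757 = 0.00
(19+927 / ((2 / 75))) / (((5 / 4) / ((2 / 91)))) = 21404 / 35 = 611.54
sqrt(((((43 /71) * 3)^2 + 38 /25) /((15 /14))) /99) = sqrt(1403516730) /175725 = 0.21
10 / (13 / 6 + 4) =60 / 37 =1.62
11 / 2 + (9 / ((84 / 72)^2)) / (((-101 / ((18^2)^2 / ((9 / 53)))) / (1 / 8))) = -50019113 / 9898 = -5053.46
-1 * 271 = -271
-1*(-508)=508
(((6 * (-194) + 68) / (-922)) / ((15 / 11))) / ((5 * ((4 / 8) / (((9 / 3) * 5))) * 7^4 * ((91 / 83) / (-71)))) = -71046008 / 503621755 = -0.14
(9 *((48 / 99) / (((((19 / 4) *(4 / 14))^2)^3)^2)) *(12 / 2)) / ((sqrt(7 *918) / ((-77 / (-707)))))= 0.00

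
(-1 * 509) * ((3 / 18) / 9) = -509 / 54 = -9.43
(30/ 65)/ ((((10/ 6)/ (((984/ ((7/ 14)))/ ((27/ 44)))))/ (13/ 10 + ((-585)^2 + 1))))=98780487872/ 325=303939962.68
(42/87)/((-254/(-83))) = 581/3683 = 0.16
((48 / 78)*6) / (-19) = -48 / 247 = -0.19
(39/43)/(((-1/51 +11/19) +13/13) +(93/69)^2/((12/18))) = 39982878/188867395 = 0.21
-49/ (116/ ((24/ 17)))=-294/ 493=-0.60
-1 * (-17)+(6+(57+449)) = 529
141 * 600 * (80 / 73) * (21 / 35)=4060800 / 73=55627.40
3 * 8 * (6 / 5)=144 / 5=28.80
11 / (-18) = -11 / 18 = -0.61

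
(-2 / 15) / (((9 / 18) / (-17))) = 68 / 15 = 4.53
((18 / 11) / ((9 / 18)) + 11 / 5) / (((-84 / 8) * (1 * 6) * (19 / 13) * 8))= -559 / 75240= -0.01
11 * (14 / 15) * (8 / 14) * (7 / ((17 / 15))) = 616 / 17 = 36.24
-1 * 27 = -27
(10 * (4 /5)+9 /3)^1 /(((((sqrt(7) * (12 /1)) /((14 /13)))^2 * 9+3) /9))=231 /18259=0.01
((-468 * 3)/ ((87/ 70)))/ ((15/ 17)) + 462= -23730/ 29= -818.28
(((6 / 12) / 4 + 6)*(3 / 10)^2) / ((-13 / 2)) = -441 / 5200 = -0.08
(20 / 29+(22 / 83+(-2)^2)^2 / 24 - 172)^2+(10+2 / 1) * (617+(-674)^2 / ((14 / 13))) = 5697737085312006807 / 1117548542908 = 5098424.69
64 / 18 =32 / 9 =3.56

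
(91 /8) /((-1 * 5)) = -91 /40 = -2.28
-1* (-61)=61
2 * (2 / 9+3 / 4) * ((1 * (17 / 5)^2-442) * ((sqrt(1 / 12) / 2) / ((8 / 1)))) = -25109 * sqrt(3) / 2880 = -15.10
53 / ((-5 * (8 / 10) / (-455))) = 24115 / 4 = 6028.75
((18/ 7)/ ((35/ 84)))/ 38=108/ 665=0.16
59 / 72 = 0.82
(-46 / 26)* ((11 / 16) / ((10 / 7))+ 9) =-34891 / 2080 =-16.77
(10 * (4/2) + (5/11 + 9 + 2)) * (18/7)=6228/77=80.88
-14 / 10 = -7 / 5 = -1.40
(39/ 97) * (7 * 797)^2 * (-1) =-1213884399/ 97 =-12514272.15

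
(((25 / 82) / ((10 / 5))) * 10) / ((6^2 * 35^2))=5 / 144648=0.00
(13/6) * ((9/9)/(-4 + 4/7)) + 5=629/144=4.37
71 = 71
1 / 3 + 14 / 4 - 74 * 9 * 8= -31945 / 6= -5324.17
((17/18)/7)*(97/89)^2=159953/998046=0.16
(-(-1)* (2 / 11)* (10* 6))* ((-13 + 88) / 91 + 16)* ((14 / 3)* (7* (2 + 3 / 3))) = 2572080 / 143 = 17986.57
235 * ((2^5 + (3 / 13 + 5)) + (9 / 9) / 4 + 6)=10217.98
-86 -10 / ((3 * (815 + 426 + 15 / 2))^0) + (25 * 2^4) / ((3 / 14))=5312 / 3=1770.67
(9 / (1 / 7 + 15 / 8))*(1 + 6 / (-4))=-252 / 113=-2.23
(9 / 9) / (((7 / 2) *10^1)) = 1 / 35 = 0.03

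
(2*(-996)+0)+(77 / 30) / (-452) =-27011597 / 13560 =-1992.01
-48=-48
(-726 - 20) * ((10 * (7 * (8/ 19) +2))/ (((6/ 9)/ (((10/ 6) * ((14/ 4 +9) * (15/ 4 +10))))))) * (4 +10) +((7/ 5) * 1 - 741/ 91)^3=-180864015756489/ 814625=-222021194.73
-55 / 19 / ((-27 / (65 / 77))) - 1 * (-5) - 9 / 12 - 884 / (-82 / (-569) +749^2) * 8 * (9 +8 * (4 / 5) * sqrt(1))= 10562022141709 / 2547293014980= 4.15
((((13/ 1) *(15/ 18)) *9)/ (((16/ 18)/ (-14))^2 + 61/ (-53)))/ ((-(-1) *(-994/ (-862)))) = -2525636295/ 34259062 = -73.72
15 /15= 1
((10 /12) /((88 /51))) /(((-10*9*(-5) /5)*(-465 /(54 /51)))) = -1 /81840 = -0.00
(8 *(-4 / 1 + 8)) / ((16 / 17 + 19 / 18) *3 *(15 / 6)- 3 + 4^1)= 6528 / 3259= 2.00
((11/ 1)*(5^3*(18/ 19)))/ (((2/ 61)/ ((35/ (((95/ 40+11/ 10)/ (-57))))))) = -3170475000/ 139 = -22809172.66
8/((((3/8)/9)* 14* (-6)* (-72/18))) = 4/7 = 0.57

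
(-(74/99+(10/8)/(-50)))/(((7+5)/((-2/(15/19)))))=54359/356400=0.15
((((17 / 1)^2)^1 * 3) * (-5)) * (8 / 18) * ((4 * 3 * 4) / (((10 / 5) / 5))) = -231200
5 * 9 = 45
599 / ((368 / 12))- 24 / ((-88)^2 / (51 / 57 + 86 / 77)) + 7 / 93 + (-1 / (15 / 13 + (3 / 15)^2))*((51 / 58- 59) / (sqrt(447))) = 1095575*sqrt(447) / 10059288 + 59377641959 / 3029217576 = 21.90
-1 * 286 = -286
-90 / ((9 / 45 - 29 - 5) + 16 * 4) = -450 / 151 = -2.98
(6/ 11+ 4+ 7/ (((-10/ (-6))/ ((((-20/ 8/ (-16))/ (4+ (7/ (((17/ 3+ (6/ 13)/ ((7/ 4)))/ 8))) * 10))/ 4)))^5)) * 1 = 176547654615067502996648017948891214789/ 38840484015314850613474326811926069248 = 4.55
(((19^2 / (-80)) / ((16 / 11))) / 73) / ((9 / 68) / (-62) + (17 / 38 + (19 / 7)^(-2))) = -755470837 / 10327677920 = -0.07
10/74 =5/37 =0.14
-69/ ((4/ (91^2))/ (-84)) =11999169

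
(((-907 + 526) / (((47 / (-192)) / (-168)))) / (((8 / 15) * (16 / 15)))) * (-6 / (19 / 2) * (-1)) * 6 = -1741763.05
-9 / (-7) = 9 / 7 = 1.29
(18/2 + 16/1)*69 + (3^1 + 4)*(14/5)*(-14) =7253/5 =1450.60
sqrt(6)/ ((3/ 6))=2*sqrt(6)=4.90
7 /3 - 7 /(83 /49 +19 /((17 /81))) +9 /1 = 2594455 /230466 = 11.26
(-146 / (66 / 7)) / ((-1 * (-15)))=-511 / 495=-1.03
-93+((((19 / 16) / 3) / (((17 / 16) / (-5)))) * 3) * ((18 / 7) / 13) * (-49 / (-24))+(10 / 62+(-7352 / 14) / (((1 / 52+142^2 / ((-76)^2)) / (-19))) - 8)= 2739.37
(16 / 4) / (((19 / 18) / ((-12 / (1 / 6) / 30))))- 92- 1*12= -10744 / 95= -113.09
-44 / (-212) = 11 / 53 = 0.21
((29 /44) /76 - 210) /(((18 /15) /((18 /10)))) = -2106633 /6688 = -314.99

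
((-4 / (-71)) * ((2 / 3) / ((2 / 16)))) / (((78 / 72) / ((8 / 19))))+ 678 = 11892134 / 17537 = 678.12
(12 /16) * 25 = 75 /4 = 18.75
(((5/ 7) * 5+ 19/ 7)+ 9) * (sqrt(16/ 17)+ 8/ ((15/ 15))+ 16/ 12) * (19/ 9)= 8132 * sqrt(17)/ 1071+ 8132/ 27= 332.49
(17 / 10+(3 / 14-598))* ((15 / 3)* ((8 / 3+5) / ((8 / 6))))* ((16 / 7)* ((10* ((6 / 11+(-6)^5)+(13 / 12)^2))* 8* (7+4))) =118181635927780 / 441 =267985568997.23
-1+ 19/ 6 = 13/ 6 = 2.17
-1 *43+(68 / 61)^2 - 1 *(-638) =2218619 / 3721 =596.24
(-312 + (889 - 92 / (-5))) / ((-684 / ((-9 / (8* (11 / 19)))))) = 2977 / 1760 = 1.69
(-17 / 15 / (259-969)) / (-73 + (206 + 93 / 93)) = 17 / 1427100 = 0.00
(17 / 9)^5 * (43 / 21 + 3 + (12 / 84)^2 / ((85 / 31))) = 5275436923 / 43401015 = 121.55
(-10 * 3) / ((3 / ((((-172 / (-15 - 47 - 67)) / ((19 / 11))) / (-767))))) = 0.01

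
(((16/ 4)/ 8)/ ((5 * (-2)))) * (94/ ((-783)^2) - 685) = 419965871/ 12261780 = 34.25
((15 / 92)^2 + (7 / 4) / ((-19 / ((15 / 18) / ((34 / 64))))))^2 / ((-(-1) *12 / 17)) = 0.02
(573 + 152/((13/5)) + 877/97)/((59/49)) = 39576026/74399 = 531.94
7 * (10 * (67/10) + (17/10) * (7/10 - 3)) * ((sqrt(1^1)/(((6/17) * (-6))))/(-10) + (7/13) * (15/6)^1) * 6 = 95995641/26000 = 3692.14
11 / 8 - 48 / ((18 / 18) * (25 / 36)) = -13549 / 200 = -67.74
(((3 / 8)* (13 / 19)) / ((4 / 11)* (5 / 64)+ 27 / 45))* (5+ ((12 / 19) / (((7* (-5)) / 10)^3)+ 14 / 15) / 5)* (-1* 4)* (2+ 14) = -46376350592 / 342370595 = -135.46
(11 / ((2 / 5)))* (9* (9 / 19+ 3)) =16335 / 19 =859.74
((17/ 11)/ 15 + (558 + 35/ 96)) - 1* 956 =-699657/ 1760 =-397.53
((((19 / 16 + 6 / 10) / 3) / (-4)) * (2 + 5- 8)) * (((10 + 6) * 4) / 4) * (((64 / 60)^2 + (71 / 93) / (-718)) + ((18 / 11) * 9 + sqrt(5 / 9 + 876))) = 11361012689 / 300483000 + 1001 * sqrt(161) / 180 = 108.37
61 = 61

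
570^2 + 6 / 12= 649801 / 2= 324900.50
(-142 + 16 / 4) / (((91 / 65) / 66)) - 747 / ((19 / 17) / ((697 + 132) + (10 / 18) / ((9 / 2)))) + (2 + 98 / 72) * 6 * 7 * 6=-559818.65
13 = 13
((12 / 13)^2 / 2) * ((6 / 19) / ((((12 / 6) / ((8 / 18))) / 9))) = 0.27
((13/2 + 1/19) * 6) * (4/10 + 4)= 16434/95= 172.99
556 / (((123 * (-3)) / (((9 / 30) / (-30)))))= 139 / 9225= 0.02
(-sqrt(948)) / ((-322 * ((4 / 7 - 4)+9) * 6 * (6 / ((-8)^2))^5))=16777216 * sqrt(237) / 653913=394.98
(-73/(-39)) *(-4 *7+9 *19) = 803/3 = 267.67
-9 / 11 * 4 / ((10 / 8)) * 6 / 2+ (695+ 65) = 752.15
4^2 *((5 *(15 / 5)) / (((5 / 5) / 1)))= 240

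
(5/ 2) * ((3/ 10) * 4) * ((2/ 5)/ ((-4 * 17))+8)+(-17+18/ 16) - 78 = -47527/ 680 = -69.89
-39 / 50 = -0.78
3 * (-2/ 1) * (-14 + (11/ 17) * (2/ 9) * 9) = 1296/ 17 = 76.24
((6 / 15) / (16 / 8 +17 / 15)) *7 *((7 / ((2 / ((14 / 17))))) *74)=152292 / 799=190.60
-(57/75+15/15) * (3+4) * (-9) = 2772/25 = 110.88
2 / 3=0.67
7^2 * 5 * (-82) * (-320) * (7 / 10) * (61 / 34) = 137254880 / 17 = 8073816.47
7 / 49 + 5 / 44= 79 / 308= 0.26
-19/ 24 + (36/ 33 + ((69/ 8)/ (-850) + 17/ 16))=151649/ 112200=1.35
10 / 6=5 / 3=1.67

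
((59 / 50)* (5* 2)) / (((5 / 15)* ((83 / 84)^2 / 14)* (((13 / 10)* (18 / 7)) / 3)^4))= 194356148000 / 590270187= 329.27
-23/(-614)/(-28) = -23/17192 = -0.00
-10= -10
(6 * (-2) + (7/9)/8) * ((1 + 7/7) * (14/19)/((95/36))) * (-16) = 191968/1805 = 106.35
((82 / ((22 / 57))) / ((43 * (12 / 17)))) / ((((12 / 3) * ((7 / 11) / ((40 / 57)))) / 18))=10455 / 301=34.73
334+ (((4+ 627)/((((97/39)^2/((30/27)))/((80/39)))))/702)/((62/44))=7896636466/23625999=334.24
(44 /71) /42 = 22 /1491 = 0.01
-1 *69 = -69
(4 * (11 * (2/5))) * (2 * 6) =1056/5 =211.20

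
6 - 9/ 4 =15/ 4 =3.75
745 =745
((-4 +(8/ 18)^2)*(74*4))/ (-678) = 1.66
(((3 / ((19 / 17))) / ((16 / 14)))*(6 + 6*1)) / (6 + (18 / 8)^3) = 1.62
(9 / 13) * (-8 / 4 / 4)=-9 / 26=-0.35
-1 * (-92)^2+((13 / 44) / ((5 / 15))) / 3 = -372403 / 44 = -8463.70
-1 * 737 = -737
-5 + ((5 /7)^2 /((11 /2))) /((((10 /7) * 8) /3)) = -3065 /616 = -4.98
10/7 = 1.43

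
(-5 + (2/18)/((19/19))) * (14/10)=-308/45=-6.84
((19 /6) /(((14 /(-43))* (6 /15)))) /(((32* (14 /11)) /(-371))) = 2381555 /10752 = 221.50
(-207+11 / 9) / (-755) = 1852 / 6795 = 0.27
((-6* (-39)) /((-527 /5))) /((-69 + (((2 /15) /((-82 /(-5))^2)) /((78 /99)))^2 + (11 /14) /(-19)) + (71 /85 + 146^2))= -0.00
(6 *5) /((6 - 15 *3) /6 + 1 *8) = 20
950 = 950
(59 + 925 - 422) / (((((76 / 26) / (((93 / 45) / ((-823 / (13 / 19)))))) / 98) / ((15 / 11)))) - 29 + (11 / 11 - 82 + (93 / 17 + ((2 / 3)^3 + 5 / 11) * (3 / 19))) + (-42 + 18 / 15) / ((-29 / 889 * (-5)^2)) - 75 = -314532225821131 / 1812588265125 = -173.53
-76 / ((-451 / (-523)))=-39748 / 451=-88.13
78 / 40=39 / 20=1.95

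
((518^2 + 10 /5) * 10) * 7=18782820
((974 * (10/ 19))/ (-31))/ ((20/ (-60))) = 29220/ 589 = 49.61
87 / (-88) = -87 / 88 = -0.99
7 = 7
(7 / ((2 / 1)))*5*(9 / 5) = 63 / 2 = 31.50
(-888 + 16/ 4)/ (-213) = 884/ 213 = 4.15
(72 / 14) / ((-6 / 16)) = -96 / 7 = -13.71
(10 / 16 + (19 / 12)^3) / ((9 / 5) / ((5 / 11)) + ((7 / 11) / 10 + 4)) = 2183225 / 3812832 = 0.57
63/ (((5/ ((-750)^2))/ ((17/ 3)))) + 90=40162590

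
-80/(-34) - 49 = -793/17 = -46.65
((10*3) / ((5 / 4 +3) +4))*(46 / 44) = 460 / 121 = 3.80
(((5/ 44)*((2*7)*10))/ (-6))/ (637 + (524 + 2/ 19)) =-3325/ 1456026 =-0.00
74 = 74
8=8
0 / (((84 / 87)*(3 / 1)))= 0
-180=-180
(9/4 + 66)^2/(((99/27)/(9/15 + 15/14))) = 3737097/1760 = 2123.35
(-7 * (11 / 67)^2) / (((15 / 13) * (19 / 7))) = -77077 / 1279365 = -0.06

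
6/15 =2/5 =0.40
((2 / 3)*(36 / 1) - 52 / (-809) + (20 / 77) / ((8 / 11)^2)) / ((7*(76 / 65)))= 144619215 / 48203456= 3.00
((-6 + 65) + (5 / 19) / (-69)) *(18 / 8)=58008 / 437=132.74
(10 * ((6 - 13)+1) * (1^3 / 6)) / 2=-5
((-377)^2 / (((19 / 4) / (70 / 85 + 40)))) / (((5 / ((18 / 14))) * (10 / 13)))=23081181084 / 56525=408335.80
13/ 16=0.81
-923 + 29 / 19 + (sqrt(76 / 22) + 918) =-66 / 19 + sqrt(418) / 11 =-1.62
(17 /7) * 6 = 102 /7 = 14.57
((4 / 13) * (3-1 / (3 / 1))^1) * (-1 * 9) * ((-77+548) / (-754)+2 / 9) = 43696 / 14703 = 2.97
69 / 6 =23 / 2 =11.50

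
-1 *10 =-10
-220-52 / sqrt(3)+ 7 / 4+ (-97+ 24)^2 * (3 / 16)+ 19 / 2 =12647 / 16-52 * sqrt(3) / 3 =760.42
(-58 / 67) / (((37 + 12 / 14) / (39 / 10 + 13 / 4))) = -29029 / 177550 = -0.16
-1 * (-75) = 75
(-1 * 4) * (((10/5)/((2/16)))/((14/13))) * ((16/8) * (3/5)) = -2496/35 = -71.31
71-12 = 59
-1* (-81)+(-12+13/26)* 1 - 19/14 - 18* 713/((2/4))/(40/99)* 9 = -571686.56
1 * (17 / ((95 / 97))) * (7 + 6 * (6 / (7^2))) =134.26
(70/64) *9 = 315/32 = 9.84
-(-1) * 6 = 6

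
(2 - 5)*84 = -252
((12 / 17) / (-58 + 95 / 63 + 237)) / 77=0.00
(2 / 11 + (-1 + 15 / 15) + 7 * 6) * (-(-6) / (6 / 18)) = 8352 / 11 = 759.27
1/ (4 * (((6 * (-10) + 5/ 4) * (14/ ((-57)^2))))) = -3249/ 3290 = -0.99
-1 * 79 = -79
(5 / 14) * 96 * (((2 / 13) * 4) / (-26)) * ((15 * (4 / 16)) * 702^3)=-7369315200 / 7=-1052759314.29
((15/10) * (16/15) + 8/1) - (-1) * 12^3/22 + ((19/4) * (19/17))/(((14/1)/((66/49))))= 113729967/1282820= 88.66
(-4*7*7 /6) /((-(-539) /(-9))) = 6 /11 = 0.55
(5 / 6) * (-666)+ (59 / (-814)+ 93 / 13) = -5798075 / 10582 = -547.92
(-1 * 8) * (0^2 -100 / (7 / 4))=3200 / 7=457.14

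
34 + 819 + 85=938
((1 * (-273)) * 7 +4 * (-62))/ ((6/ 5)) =-10795/ 6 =-1799.17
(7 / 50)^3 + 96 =12000343 / 125000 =96.00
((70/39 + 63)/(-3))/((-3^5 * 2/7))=17689/56862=0.31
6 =6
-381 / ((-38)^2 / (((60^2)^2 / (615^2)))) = -5486400 / 606841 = -9.04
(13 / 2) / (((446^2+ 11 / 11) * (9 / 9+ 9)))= 13 / 3978340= 0.00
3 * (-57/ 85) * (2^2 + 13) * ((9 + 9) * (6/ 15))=-246.24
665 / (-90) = -133 / 18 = -7.39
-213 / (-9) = 71 / 3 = 23.67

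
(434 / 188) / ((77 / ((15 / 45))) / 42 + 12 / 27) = 1953 / 5029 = 0.39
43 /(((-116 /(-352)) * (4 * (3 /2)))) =1892 /87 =21.75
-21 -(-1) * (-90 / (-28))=-17.79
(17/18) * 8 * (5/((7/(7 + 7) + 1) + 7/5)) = 3400/261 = 13.03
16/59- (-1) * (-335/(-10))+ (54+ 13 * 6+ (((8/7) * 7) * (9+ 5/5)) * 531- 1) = 5032083/118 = 42644.77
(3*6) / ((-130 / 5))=-9 / 13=-0.69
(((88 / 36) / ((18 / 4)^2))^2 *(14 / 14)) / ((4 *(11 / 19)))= 0.01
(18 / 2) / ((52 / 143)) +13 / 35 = 3517 / 140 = 25.12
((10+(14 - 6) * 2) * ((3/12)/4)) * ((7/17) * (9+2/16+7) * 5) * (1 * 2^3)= 58695/136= 431.58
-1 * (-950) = 950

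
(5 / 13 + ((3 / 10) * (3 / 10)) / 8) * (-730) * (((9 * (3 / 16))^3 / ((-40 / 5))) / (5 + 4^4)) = 657283167 / 988282880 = 0.67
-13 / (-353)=13 / 353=0.04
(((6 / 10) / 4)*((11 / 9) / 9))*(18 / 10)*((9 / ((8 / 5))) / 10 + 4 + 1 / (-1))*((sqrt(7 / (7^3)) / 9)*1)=0.00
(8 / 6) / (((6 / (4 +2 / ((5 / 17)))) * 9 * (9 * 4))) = 1 / 135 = 0.01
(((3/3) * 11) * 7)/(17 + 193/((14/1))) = 1078/431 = 2.50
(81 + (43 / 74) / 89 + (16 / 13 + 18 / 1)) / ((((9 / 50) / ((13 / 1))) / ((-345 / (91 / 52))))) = -98694345500 / 69153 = -1427188.20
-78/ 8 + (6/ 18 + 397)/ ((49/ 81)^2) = 10333977/ 9604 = 1076.01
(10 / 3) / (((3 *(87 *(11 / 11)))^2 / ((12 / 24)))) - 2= -408721 / 204363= -2.00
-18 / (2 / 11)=-99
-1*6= -6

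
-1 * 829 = -829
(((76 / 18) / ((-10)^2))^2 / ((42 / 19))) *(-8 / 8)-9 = -76551859 / 8505000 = -9.00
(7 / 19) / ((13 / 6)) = 42 / 247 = 0.17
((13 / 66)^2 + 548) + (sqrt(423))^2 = 4229845 / 4356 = 971.04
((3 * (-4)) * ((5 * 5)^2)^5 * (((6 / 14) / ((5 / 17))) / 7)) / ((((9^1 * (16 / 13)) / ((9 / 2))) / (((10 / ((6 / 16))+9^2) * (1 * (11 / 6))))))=-14976749420166015625 / 784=-19102996709395428.09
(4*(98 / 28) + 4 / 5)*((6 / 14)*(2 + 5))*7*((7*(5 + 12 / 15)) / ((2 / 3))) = 473193 / 25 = 18927.72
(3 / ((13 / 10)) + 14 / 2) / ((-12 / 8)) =-242 / 39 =-6.21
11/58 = 0.19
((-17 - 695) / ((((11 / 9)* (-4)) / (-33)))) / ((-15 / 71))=113742 / 5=22748.40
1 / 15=0.07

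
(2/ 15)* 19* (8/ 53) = 304/ 795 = 0.38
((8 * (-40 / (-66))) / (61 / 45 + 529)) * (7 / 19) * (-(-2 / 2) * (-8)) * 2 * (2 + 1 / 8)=-285600 / 2493997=-0.11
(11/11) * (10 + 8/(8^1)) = 11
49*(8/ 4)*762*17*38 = 48240696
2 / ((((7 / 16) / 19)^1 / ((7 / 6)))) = 304 / 3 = 101.33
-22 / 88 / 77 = -1 / 308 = -0.00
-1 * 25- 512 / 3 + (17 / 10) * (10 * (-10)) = -1097 / 3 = -365.67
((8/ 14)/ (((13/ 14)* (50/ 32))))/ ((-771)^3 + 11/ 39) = -192/ 223428080225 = -0.00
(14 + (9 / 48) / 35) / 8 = 7843 / 4480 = 1.75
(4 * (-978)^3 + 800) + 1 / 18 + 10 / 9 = -3741764606.83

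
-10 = -10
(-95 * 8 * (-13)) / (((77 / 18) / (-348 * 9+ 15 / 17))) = -860567760 / 119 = -7231661.85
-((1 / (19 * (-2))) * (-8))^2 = -16 / 361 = -0.04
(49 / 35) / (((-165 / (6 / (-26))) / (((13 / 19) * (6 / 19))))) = 42 / 99275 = 0.00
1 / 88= 0.01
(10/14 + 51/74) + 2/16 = 3167/2072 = 1.53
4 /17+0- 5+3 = -30 /17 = -1.76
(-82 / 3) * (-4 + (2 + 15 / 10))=41 / 3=13.67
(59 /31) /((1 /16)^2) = 15104 /31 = 487.23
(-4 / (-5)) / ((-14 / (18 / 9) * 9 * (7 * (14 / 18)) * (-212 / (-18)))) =-18 / 90895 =-0.00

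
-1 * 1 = -1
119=119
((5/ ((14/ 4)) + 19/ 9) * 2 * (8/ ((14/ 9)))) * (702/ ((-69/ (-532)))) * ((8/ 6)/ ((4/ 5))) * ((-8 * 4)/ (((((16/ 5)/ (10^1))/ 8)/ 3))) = -126906624000/ 161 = -788239900.62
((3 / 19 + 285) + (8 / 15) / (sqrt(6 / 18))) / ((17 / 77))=616 * sqrt(3) / 255 + 417186 / 323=1295.78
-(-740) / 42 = 370 / 21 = 17.62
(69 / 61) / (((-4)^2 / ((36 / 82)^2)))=5589 / 410164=0.01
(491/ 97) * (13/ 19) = 3.46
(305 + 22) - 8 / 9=2935 / 9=326.11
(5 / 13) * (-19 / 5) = -19 / 13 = -1.46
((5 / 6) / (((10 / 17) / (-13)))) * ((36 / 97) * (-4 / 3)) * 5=4420 / 97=45.57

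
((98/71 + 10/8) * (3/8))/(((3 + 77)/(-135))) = -60507/36352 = -1.66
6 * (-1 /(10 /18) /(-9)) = 6 /5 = 1.20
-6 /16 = -3 /8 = -0.38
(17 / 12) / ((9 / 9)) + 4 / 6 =25 / 12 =2.08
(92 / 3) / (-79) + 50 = 11758 / 237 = 49.61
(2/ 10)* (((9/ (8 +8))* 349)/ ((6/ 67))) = 70149/ 160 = 438.43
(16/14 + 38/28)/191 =5/382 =0.01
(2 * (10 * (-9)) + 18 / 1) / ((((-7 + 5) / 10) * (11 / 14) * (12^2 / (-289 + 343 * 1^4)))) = 8505 / 22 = 386.59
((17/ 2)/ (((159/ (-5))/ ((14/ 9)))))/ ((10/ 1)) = -119/ 2862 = -0.04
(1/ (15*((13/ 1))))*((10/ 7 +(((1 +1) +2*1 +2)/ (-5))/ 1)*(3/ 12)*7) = 2/ 975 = 0.00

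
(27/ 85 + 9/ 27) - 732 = -186494/ 255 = -731.35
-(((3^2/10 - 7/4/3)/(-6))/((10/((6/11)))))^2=-361/43560000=-0.00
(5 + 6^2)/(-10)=-41/10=-4.10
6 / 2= 3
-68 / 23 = -2.96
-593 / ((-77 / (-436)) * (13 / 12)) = -3102576 / 1001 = -3099.48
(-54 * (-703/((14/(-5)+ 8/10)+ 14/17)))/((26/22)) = -3549447/130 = -27303.44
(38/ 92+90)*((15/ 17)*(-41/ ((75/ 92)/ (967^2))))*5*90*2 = -57402158828760/ 17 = -3376597578162.35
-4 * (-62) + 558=806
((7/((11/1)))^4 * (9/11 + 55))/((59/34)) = 50123276/9502009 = 5.28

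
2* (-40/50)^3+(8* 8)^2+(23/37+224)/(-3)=55778917/13875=4020.10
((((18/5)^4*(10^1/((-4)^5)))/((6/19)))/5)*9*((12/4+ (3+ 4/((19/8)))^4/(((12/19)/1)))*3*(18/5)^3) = -180765134118531/180500000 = -1001468.89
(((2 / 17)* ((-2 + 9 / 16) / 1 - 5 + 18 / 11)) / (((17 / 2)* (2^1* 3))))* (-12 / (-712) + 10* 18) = -820495 / 411536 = -1.99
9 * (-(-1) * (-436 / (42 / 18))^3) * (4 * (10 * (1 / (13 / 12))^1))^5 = -4029591731526057.05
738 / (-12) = -123 / 2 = -61.50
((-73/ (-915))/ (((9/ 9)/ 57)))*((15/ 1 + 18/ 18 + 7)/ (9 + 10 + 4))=1387/ 305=4.55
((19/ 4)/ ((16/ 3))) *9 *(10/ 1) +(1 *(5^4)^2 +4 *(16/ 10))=62513849/ 160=390711.56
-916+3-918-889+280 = -2440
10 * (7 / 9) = 70 / 9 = 7.78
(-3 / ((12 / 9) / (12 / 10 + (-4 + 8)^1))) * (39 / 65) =-351 / 50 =-7.02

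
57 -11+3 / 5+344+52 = 2213 / 5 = 442.60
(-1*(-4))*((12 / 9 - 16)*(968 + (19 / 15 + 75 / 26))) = -33364232 / 585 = -57032.88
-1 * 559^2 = -312481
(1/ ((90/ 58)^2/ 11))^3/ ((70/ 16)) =6333678722008/ 290631796875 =21.79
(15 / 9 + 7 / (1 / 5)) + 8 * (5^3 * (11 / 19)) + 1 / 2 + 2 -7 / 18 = 105631 / 171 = 617.73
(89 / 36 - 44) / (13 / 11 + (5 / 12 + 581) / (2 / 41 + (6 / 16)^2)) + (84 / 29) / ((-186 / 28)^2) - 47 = -52718106113563 / 1122907000508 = -46.95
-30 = -30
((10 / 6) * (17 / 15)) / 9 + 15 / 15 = 98 / 81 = 1.21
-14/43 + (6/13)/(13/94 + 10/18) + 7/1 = 2408365/328133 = 7.34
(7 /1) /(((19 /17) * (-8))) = -119 /152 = -0.78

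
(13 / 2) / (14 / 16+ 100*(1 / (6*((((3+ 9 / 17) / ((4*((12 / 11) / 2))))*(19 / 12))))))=10868 / 12343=0.88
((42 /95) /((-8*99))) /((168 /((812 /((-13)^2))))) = -203 /12715560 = -0.00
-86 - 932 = -1018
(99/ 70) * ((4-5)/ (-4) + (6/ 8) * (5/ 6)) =99/ 80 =1.24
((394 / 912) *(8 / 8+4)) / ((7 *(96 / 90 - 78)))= -0.00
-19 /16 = -1.19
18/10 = 9/5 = 1.80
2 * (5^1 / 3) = 10 / 3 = 3.33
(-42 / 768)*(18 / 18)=-7 / 128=-0.05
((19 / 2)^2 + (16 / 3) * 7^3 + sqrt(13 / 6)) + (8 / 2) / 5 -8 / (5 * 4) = sqrt(78) / 6 + 115199 / 60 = 1921.46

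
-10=-10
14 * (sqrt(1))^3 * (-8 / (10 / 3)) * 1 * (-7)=1176 / 5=235.20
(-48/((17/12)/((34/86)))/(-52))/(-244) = -36/34099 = -0.00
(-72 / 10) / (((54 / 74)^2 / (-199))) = 1089724 / 405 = 2690.68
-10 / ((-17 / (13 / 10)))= 0.76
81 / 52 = 1.56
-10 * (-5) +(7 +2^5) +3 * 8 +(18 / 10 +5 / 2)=1173 / 10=117.30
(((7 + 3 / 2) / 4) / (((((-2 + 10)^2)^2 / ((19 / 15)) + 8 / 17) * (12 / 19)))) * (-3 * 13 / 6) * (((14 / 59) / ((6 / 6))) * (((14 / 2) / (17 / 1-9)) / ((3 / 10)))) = -332287865 / 71001547776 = -0.00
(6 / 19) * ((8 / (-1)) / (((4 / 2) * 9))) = -8 / 57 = -0.14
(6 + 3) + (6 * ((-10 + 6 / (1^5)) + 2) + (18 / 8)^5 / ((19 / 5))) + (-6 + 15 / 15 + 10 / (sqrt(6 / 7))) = 139597 / 19456 + 5 * sqrt(42) / 3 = 17.98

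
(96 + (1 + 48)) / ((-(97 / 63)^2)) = -575505 / 9409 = -61.17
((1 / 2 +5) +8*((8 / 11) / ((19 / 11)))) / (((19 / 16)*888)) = 337 / 40071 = 0.01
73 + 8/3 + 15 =272/3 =90.67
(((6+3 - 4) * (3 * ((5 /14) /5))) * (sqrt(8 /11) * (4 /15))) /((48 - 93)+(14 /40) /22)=-160 * sqrt(22) /138551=-0.01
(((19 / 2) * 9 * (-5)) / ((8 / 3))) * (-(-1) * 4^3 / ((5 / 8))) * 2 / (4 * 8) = -1026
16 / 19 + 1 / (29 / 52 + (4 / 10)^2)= 39628 / 17727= 2.24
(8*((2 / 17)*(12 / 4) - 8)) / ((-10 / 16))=97.88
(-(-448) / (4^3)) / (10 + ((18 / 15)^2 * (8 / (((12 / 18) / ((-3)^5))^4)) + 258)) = 175 / 5083731663358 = 0.00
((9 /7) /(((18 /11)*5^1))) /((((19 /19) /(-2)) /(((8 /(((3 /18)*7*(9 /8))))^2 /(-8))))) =22528 /15435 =1.46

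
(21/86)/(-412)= -21/35432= -0.00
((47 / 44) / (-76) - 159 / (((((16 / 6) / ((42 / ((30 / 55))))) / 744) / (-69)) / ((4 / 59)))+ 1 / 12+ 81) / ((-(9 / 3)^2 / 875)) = -8275589020157375 / 5326992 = -1553520076.65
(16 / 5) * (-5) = -16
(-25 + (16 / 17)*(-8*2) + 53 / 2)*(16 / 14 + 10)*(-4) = 71916 / 119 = 604.34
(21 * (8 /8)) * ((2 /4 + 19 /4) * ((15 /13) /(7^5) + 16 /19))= 31465269 /338884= 92.85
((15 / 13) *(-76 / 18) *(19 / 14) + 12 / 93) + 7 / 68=-6.38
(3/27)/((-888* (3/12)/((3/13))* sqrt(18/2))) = -1/25974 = -0.00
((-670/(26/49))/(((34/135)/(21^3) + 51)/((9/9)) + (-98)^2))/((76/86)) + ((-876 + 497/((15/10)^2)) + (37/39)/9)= -105481873467995419/161003250875142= -655.15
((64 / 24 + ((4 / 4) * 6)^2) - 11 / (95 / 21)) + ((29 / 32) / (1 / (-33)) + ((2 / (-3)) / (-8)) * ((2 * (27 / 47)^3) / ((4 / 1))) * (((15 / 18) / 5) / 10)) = 6.33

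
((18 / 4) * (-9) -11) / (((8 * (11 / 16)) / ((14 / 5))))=-1442 / 55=-26.22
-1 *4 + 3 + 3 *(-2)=-7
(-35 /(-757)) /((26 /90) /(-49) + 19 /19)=77175 /1659344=0.05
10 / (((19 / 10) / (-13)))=-1300 / 19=-68.42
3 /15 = 1 /5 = 0.20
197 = 197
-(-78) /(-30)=-13 /5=-2.60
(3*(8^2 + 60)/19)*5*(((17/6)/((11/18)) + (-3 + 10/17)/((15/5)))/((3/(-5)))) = -6665000/10659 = -625.29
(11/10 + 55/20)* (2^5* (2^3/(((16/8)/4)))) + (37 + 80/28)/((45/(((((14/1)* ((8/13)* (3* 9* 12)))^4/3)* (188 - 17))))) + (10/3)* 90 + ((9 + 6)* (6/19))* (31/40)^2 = 53226047344836707864389/17365088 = 3065118204113719.89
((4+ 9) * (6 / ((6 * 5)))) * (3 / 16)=39 / 80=0.49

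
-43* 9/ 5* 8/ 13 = -3096/ 65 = -47.63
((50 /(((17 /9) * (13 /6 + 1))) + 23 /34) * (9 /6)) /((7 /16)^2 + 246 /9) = 3362112 /6827897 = 0.49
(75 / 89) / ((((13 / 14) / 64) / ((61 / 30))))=136640 / 1157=118.10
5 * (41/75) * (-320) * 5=-4373.33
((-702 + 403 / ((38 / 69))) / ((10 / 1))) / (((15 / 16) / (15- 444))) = -646932 / 475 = -1361.96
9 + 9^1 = 18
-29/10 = -2.90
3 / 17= 0.18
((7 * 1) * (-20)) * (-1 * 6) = 840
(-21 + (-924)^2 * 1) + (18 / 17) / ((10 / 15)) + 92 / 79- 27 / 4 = 4586350387 / 5372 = 853751.00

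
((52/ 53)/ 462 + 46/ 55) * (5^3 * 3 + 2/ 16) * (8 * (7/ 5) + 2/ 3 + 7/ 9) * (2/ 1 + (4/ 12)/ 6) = 202681610024/ 24792075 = 8175.26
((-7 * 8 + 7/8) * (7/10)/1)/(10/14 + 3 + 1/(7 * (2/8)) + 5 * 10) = -21609/30400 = -0.71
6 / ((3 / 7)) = 14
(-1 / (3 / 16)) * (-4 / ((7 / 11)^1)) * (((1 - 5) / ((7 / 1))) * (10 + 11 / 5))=-171776 / 735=-233.71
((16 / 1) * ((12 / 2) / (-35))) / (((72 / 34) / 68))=-88.08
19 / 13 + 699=9106 / 13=700.46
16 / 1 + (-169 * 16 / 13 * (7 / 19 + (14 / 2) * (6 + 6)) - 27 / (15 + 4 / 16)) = -20322372 / 1159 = -17534.40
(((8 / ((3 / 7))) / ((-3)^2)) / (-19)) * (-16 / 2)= 448 / 513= 0.87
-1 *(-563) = 563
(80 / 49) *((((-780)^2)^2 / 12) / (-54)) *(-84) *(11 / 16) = 377005200000 / 7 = 53857885714.29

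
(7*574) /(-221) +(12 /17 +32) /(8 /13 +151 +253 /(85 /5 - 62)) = -169466464 /9437363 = -17.96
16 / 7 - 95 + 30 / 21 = -639 / 7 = -91.29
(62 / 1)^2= 3844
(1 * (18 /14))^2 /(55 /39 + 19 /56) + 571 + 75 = 17303834 /26747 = 646.94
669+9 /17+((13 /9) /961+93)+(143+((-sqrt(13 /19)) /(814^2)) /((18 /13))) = 133142927 /147033-13* sqrt(247) /226607832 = 905.53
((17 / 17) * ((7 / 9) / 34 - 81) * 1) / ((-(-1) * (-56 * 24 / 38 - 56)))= 470801 / 531216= 0.89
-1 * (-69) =69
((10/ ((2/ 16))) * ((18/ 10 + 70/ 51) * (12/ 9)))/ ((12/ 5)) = 64720/ 459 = 141.00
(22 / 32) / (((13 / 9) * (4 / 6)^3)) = 2673 / 1664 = 1.61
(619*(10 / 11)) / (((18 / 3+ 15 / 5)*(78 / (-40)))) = -123800 / 3861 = -32.06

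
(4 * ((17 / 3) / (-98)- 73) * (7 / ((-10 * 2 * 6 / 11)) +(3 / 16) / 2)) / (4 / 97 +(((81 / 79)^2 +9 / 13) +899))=44456889741277 / 250103001531600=0.18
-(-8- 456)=464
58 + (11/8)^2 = 3833/64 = 59.89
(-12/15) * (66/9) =-5.87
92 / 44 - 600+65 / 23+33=-142207 / 253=-562.08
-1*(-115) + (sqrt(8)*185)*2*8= 115 + 5920*sqrt(2)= 8487.14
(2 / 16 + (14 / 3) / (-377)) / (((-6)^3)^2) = 1019 / 422143488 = 0.00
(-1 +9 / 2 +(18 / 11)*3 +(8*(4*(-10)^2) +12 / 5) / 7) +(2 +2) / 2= 360279 / 770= 467.89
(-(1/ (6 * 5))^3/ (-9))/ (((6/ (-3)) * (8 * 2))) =-1/ 7776000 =-0.00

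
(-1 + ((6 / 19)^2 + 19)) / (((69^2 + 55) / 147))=68607 / 124184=0.55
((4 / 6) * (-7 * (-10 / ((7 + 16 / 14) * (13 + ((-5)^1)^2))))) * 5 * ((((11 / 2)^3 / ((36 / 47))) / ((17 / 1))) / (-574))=-10947475 / 652191264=-0.02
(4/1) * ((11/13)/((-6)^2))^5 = 161051/5612666971392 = 0.00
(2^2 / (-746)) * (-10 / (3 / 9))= 60 / 373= 0.16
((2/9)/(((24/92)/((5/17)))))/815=23/74817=0.00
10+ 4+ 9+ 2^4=39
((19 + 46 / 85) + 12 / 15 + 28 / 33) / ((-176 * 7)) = -0.02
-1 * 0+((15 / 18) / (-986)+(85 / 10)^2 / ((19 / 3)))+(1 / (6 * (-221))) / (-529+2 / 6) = 11.41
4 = 4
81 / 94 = 0.86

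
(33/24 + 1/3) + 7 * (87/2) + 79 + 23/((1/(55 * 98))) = 2984525/24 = 124355.21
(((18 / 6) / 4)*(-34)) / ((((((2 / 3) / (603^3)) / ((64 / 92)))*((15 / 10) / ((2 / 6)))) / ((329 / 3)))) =-3270133540296 / 23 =-142179719143.30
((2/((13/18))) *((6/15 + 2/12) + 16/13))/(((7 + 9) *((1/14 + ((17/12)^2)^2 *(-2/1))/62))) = -1182861792/489646235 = -2.42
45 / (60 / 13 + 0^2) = 39 / 4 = 9.75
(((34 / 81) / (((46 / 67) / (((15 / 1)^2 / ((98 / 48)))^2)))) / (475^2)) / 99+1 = 219363429 / 219290533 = 1.00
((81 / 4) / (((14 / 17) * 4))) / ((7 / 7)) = 1377 / 224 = 6.15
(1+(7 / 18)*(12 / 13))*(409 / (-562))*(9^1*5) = -325155 / 7306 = -44.51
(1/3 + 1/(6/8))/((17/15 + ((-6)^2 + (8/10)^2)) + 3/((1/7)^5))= 0.00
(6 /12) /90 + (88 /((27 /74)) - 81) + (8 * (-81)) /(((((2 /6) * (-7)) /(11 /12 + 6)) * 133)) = 87795133 /502740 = 174.63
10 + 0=10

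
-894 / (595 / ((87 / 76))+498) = -38889 / 44273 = -0.88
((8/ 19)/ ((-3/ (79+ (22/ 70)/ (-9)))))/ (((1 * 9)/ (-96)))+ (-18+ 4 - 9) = 5128849/ 53865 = 95.22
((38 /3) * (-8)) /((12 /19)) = -1444 /9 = -160.44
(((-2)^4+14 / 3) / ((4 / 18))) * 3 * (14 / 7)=558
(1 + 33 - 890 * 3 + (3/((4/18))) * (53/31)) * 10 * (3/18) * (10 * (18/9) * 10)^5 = -129600800000000000/93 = -1393556989247311.83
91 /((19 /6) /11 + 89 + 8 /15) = 30030 /29641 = 1.01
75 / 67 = 1.12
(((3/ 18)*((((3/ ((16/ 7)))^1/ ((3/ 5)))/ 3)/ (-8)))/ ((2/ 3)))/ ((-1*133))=5/ 29184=0.00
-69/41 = -1.68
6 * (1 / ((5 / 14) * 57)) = 28 / 95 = 0.29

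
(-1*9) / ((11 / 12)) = -108 / 11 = -9.82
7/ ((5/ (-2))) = -14/ 5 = -2.80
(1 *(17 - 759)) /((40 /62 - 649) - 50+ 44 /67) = 220162 /207017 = 1.06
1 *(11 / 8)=11 / 8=1.38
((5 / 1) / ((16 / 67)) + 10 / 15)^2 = 1075369 / 2304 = 466.74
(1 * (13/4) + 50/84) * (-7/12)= -323/144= -2.24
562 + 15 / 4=2263 / 4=565.75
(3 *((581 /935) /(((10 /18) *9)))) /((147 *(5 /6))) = 498 /163625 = 0.00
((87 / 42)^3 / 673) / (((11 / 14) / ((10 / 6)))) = 121945 / 4352964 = 0.03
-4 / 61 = -0.07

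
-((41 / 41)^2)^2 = -1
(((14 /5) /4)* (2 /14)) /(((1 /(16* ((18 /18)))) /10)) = 16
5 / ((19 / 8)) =2.11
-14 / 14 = -1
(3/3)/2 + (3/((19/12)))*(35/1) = 2539/38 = 66.82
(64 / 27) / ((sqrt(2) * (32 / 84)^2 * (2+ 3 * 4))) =7 * sqrt(2) / 12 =0.82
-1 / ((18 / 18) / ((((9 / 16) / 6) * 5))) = -15 / 32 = -0.47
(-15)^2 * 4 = 900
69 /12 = 23 /4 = 5.75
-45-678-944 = -1667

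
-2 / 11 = -0.18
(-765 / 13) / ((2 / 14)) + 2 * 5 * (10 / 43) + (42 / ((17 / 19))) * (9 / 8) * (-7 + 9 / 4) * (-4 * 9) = 327690479 / 38012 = 8620.71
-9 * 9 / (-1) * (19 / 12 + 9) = 3429 / 4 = 857.25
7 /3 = 2.33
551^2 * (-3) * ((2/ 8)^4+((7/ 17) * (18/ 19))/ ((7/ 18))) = -3991570179/ 4352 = -917180.65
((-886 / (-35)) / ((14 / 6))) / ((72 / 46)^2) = 234347 / 52920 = 4.43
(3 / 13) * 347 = 1041 / 13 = 80.08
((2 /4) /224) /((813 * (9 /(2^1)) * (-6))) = -1 /9834048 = -0.00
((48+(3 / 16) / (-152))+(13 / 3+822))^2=40693261282129 / 53231616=764456.62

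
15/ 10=3/ 2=1.50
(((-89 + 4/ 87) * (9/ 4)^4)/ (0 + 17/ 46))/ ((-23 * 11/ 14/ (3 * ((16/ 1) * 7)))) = 2488003371/ 21692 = 114696.82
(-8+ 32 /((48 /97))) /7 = 8.10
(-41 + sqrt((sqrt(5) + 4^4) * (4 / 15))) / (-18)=41 / 18- sqrt(15 * sqrt(5) + 3840) / 135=1.82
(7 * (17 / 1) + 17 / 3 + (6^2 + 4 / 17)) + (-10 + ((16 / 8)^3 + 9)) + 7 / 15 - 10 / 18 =128377 / 765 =167.81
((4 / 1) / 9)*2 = 0.89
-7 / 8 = -0.88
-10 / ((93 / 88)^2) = -77440 / 8649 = -8.95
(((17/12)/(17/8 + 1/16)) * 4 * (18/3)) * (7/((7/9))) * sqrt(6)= 4896 * sqrt(6)/35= 342.65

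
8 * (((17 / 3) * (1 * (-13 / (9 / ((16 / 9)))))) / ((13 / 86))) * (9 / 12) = -46784 / 81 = -577.58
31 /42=0.74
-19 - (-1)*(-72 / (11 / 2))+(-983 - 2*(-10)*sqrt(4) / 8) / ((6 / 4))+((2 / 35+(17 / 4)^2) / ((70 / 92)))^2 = -123567397229 / 1056440000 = -116.97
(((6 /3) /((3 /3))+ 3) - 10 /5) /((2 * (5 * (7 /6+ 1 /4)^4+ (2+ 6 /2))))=31104 /521285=0.06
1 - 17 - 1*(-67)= 51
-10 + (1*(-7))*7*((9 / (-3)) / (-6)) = -69 / 2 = -34.50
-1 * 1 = -1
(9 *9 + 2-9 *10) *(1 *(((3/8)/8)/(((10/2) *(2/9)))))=-189/640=-0.30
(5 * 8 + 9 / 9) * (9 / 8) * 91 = 33579 / 8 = 4197.38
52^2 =2704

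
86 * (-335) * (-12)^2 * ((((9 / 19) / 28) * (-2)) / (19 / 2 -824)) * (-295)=50839.06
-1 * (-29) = 29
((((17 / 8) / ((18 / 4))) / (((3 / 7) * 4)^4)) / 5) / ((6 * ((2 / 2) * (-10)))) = -0.00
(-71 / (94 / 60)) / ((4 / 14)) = -7455 / 47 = -158.62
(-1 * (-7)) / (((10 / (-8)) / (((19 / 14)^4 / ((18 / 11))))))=-1433531 / 123480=-11.61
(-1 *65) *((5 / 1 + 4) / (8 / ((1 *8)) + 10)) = -53.18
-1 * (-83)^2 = -6889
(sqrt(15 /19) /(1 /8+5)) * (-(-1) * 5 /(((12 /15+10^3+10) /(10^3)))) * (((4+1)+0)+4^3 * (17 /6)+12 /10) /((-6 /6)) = -56260000 * sqrt(285) /5905599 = -160.83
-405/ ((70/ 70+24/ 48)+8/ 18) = -1458/ 7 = -208.29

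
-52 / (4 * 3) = -13 / 3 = -4.33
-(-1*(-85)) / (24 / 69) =-1955 / 8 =-244.38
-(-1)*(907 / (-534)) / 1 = -907 / 534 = -1.70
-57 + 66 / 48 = -445 / 8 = -55.62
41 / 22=1.86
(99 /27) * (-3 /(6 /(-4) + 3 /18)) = 33 /4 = 8.25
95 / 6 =15.83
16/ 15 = 1.07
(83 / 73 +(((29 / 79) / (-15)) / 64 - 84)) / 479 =-458758277 / 2651897280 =-0.17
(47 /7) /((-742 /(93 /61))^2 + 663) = 406503 /14380680517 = 0.00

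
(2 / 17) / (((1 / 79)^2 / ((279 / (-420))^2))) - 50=45648409 / 166600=274.00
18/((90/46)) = 46/5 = 9.20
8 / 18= 4 / 9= 0.44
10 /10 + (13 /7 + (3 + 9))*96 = 9319 /7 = 1331.29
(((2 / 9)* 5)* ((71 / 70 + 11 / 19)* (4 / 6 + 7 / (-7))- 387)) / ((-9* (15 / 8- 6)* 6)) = -6184996 / 3199581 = -1.93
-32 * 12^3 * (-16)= 884736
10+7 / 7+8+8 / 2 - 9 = 14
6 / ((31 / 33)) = 198 / 31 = 6.39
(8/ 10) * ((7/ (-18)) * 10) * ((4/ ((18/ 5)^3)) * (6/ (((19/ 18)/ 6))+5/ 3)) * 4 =-14273000/ 373977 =-38.17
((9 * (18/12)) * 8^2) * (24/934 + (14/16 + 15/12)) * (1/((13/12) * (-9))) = -1157040/6071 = -190.58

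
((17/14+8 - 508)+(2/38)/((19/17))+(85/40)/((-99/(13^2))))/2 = -1005427571/4002768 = -251.18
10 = 10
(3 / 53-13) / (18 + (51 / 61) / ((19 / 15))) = -795074 / 1146231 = -0.69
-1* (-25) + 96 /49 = 1321 /49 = 26.96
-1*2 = -2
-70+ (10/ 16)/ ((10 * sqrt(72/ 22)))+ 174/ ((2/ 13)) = sqrt(11)/ 96+ 1061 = 1061.03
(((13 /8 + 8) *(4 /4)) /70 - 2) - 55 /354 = -28573 /14160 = -2.02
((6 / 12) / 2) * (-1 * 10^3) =-250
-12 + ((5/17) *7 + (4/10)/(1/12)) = -437/85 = -5.14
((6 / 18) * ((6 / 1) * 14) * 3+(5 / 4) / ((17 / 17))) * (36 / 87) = 1023 / 29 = 35.28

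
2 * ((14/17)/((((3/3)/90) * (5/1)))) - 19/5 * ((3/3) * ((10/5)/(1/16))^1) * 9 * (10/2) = -92520/17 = -5442.35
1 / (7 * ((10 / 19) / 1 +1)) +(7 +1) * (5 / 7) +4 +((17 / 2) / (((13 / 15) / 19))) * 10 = 4943558 / 2639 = 1873.27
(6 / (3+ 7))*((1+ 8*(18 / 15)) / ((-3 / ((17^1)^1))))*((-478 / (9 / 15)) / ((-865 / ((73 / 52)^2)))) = -65.42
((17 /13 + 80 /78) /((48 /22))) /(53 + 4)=77 /4104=0.02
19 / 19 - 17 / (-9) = 26 / 9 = 2.89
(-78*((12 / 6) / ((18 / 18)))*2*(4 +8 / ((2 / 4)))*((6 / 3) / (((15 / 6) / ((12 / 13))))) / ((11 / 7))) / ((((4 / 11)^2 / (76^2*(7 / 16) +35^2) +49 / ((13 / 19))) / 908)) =-654762780672 / 17611115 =-37178.95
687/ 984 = 229/ 328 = 0.70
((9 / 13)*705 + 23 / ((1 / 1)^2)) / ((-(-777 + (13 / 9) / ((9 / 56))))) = 538164 / 808717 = 0.67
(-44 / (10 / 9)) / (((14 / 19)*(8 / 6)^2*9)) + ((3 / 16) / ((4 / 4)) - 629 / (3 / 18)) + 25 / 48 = -3776.65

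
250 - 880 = -630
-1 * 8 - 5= -13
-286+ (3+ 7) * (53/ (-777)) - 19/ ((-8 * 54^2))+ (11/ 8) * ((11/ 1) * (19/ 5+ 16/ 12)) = -6315037039/ 30209760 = -209.04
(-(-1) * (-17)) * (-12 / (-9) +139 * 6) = -42602 / 3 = -14200.67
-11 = -11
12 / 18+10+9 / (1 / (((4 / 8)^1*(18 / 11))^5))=6747955 / 483153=13.97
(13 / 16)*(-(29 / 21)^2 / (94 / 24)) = -10933 / 27636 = -0.40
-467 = -467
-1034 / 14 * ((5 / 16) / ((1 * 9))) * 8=-2585 / 126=-20.52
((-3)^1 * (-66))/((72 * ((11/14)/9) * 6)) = 21/4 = 5.25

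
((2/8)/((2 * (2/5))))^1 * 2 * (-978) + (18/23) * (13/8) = -28059/46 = -609.98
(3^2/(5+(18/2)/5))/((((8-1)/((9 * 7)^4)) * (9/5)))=1654722.79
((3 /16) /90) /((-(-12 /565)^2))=-63845 /13824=-4.62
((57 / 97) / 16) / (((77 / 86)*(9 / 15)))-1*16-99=-6867395 / 59752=-114.93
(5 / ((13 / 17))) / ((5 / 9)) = 11.77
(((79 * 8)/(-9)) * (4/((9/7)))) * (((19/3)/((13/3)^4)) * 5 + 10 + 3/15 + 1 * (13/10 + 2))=-254388848/85683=-2968.95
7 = 7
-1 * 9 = -9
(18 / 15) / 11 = 6 / 55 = 0.11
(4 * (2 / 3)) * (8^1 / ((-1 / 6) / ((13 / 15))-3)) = -1664 / 249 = -6.68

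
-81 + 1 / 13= -1052 / 13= -80.92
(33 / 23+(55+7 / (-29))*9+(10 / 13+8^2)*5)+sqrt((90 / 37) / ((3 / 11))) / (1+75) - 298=sqrt(12210) / 2812+4509861 / 8671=520.15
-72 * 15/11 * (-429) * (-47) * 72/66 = -23755680/11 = -2159607.27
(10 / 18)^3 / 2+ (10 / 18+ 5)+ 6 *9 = 86957 / 1458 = 59.64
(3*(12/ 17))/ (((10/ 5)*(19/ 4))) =72/ 323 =0.22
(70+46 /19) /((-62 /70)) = -48160 /589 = -81.77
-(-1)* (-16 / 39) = -16 / 39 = -0.41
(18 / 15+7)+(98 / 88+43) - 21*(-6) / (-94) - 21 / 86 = 50.73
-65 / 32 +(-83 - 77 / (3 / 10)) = -32803 / 96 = -341.70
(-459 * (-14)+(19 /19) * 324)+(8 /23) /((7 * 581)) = 631401758 /93541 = 6750.00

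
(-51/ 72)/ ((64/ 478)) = -4063/ 768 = -5.29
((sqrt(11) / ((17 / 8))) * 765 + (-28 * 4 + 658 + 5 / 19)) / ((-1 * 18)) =-20 * sqrt(11)-10379 / 342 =-96.68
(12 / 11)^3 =1728 / 1331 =1.30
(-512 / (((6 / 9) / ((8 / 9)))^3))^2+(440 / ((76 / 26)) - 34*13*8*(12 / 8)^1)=20329713892 / 13851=1467743.40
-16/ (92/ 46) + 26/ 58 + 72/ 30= -747/ 145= -5.15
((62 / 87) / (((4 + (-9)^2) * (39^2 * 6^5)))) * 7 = 217 / 43731426960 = 0.00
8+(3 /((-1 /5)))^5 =-759367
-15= -15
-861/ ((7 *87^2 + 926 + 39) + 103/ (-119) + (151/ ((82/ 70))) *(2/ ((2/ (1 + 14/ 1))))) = -1400273/ 90880598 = -0.02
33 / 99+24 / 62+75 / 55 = 2.08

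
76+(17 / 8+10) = 705 / 8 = 88.12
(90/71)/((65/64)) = 1152/923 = 1.25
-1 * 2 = -2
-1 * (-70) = 70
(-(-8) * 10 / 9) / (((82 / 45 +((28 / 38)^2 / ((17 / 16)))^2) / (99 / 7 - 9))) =271171936800 / 12358147823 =21.94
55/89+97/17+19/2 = 47883/3026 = 15.82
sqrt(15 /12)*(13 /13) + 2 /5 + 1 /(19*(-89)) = 3377 /8455 + sqrt(5) /2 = 1.52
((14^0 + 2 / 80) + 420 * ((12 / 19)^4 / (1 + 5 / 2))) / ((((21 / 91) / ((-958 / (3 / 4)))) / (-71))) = 46367445249437 / 5864445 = 7906535.96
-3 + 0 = -3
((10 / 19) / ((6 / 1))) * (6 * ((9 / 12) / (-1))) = -15 / 38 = -0.39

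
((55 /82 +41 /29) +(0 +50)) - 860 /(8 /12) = -2943763 /2378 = -1237.92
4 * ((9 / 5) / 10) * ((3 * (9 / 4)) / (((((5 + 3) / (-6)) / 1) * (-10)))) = 729 / 2000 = 0.36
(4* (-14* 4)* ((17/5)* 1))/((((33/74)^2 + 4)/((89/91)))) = -265126016/1494545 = -177.40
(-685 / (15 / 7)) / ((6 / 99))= -10549 / 2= -5274.50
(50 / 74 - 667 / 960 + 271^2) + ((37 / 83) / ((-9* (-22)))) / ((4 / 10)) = 7145020700299 / 97289280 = 73440.99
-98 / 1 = -98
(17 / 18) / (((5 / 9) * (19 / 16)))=136 / 95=1.43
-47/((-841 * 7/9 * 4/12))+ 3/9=9694/17661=0.55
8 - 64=-56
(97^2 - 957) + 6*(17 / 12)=16921 / 2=8460.50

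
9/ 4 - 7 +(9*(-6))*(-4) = 845/ 4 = 211.25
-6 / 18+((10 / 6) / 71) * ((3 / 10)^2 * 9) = -1339 / 4260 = -0.31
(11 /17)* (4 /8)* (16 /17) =88 /289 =0.30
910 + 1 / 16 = 14561 / 16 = 910.06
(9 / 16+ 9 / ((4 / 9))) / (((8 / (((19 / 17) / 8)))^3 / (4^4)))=2284047 / 80494592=0.03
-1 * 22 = -22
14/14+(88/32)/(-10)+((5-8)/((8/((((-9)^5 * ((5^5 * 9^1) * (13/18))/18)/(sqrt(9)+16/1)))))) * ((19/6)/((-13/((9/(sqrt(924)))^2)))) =-2767850419/98560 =-28082.90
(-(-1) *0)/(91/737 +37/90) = 0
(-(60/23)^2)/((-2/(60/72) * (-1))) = -1500/529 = -2.84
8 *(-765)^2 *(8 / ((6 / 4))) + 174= 24969774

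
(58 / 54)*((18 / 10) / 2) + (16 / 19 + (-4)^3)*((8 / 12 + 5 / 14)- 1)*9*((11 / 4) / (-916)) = 460189 / 456855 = 1.01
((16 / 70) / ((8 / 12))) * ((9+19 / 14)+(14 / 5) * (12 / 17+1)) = 108054 / 20825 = 5.19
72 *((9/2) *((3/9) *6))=648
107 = 107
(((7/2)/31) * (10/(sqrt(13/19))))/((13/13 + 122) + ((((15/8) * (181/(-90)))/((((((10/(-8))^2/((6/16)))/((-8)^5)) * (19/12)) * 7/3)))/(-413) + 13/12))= 576754500 * sqrt(247)/694956409979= 0.01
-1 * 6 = -6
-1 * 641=-641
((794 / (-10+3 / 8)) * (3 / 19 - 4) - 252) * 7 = 95020 / 209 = 454.64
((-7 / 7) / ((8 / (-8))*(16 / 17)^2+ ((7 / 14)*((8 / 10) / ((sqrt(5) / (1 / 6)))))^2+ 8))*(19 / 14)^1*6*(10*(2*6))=-2223855000 / 16193023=-137.33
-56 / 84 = -2 / 3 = -0.67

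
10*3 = 30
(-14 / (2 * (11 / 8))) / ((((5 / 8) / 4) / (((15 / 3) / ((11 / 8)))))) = -14336 / 121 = -118.48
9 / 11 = 0.82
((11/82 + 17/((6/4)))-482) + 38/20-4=-290669/615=-472.63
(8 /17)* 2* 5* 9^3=58320 /17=3430.59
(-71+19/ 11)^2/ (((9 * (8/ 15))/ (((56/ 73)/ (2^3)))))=1693545/ 17666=95.86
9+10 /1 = 19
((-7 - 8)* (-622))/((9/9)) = 9330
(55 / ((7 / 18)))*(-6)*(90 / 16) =-66825 / 14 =-4773.21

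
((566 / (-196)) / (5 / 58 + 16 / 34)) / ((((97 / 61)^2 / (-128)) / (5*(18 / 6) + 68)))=90417241216 / 4149369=21790.60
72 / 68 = 18 / 17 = 1.06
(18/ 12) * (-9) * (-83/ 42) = 747/ 28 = 26.68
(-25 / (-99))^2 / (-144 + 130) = -625 / 137214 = -0.00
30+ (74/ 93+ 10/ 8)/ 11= 30.19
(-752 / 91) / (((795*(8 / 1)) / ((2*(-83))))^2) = -323783 / 57514275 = -0.01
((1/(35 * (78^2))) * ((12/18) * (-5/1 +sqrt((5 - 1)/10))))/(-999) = 1/63818118 - sqrt(10)/1595452950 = 0.00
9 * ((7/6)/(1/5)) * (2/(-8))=-13.12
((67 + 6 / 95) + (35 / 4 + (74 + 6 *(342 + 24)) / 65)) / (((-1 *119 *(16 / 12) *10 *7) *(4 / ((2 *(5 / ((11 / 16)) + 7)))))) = -257654427 / 3621217600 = -0.07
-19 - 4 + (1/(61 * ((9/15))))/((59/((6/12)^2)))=-993319/43188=-23.00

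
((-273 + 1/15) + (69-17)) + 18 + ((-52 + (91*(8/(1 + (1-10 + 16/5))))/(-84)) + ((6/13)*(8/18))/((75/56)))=-328867/1300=-252.97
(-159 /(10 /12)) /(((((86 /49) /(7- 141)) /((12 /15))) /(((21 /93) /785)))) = 87695496 /26160125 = 3.35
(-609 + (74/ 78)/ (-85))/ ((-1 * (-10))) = -1009436/ 16575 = -60.90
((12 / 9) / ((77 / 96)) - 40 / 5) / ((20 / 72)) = -8784 / 385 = -22.82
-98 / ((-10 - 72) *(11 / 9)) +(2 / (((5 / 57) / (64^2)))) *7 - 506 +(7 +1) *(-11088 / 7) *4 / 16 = 1465859543 / 2255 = 650048.58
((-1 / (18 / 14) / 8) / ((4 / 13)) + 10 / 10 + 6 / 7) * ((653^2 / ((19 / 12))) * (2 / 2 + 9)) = 6624263815 / 1596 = 4150541.24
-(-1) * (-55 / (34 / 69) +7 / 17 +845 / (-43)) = -191313 / 1462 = -130.86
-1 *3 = -3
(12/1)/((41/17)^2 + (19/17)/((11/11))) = 289/167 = 1.73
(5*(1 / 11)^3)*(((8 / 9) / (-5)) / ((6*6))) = -2 / 107811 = -0.00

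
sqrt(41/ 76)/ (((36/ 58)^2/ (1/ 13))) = 841* sqrt(779)/ 160056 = 0.15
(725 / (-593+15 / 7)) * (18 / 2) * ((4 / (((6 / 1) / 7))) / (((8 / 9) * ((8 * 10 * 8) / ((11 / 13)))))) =-191835 / 2502656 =-0.08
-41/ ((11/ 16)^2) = -10496/ 121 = -86.74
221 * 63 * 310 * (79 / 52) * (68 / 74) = 6025532.84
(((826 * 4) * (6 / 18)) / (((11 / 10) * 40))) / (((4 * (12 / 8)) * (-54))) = -413 / 5346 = -0.08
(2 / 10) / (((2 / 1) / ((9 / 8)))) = 9 / 80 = 0.11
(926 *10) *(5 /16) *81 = 937575 /4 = 234393.75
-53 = -53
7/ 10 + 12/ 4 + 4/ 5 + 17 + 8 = 59/ 2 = 29.50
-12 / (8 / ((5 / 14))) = -15 / 28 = -0.54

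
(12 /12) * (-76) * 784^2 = -46713856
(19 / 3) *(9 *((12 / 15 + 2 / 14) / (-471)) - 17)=-1776766 / 16485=-107.78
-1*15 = -15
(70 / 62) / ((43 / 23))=805 / 1333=0.60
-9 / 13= -0.69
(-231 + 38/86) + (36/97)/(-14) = -6732380/29197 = -230.58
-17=-17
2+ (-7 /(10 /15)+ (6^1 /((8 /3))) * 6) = 5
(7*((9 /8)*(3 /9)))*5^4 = 13125 /8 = 1640.62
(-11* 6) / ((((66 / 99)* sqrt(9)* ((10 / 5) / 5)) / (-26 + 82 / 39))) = 25630 / 13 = 1971.54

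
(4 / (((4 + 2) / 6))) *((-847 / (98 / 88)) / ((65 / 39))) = -63888 / 35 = -1825.37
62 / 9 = 6.89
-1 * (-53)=53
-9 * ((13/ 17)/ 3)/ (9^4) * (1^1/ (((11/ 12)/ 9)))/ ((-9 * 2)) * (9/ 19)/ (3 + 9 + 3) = 26/ 4316895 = 0.00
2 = 2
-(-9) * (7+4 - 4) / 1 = 63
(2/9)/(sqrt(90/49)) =7 *sqrt(10)/135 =0.16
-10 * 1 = -10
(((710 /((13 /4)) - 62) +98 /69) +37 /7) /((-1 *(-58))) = 1024529 /364182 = 2.81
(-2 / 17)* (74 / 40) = -37 / 170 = -0.22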